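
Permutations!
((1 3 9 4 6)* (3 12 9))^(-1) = (1 6 4 9 12) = ((1 12 9 4 6))^(-1)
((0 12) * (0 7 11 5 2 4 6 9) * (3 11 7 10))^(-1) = (0 9 6 4 2 5 11 3 10 12)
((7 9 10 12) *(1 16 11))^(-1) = ((1 16 11)(7 9 10 12))^(-1) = (1 11 16)(7 12 10 9)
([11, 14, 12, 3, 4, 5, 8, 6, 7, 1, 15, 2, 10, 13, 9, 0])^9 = [12, 1, 15, 3, 4, 5, 6, 7, 8, 9, 11, 10, 0, 13, 14, 2]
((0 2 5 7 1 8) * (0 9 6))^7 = ((0 2 5 7 1 8 9 6))^7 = (0 6 9 8 1 7 5 2)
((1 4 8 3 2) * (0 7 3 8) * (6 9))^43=((0 7 3 2 1 4)(6 9))^43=(0 7 3 2 1 4)(6 9)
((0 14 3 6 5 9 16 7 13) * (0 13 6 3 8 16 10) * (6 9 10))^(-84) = (0 6 16)(5 7 14)(8 10 9)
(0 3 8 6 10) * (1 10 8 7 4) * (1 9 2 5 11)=(0 3 7 4 9 2 5 11 1 10)(6 8)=[3, 10, 5, 7, 9, 11, 8, 4, 6, 2, 0, 1]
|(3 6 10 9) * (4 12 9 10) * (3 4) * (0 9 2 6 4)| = |(0 9)(2 6 3 4 12)| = 10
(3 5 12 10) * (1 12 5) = (1 12 10 3) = [0, 12, 2, 1, 4, 5, 6, 7, 8, 9, 3, 11, 10]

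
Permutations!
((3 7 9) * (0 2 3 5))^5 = (0 5 9 7 3 2)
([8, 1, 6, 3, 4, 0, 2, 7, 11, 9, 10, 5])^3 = [5, 1, 6, 3, 4, 11, 2, 7, 0, 9, 10, 8]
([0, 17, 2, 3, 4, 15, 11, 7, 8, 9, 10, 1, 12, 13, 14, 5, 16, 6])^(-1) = [0, 11, 2, 3, 4, 15, 17, 7, 8, 9, 10, 6, 12, 13, 14, 5, 16, 1]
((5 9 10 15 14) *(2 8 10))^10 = (2 15 9 10 5 8 14)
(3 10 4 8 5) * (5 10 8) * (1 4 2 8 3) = (1 4 5)(2 8 10) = [0, 4, 8, 3, 5, 1, 6, 7, 10, 9, 2]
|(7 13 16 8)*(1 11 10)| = 12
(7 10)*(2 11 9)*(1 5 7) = (1 5 7 10)(2 11 9) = [0, 5, 11, 3, 4, 7, 6, 10, 8, 2, 1, 9]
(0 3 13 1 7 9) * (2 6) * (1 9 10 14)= [3, 7, 6, 13, 4, 5, 2, 10, 8, 0, 14, 11, 12, 9, 1]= (0 3 13 9)(1 7 10 14)(2 6)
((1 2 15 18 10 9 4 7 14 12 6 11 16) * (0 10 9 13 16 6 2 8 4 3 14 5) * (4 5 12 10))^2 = (0 7 2 18 3 10 16 8)(1 5 4 12 15 9 14 13)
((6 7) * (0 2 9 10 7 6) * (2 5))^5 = (0 7 10 9 2 5)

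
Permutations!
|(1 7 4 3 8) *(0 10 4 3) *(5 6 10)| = 20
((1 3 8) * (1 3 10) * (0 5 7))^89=((0 5 7)(1 10)(3 8))^89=(0 7 5)(1 10)(3 8)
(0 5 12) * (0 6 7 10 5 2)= [2, 1, 0, 3, 4, 12, 7, 10, 8, 9, 5, 11, 6]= (0 2)(5 12 6 7 10)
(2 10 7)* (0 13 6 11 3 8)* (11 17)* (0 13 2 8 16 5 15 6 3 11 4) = (0 2 10 7 8 13 3 16 5 15 6 17 4) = [2, 1, 10, 16, 0, 15, 17, 8, 13, 9, 7, 11, 12, 3, 14, 6, 5, 4]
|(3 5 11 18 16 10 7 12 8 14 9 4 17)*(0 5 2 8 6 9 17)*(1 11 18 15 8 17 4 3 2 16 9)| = 16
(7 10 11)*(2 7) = (2 7 10 11) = [0, 1, 7, 3, 4, 5, 6, 10, 8, 9, 11, 2]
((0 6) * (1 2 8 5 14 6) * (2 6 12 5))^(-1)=(0 6 1)(2 8)(5 12 14)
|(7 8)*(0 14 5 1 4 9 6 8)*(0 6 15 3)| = 24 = |(0 14 5 1 4 9 15 3)(6 8 7)|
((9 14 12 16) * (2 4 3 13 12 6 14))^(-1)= (2 9 16 12 13 3 4)(6 14)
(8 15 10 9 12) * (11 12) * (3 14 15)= (3 14 15 10 9 11 12 8)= [0, 1, 2, 14, 4, 5, 6, 7, 3, 11, 9, 12, 8, 13, 15, 10]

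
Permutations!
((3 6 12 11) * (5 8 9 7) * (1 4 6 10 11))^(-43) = ((1 4 6 12)(3 10 11)(5 8 9 7))^(-43) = (1 4 6 12)(3 11 10)(5 8 9 7)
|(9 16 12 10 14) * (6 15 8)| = 15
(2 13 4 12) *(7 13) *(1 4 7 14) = (1 4 12 2 14)(7 13) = [0, 4, 14, 3, 12, 5, 6, 13, 8, 9, 10, 11, 2, 7, 1]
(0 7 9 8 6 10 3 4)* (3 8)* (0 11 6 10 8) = (0 7 9 3 4 11 6 8 10) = [7, 1, 2, 4, 11, 5, 8, 9, 10, 3, 0, 6]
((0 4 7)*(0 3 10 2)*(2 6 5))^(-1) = (0 2 5 6 10 3 7 4)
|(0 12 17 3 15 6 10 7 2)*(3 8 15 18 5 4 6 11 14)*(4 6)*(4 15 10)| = |(0 12 17 8 10 7 2)(3 18 5 6 4 15 11 14)| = 56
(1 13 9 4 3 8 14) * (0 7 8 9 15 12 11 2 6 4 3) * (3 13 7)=[3, 7, 6, 9, 0, 5, 4, 8, 14, 13, 10, 2, 11, 15, 1, 12]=(0 3 9 13 15 12 11 2 6 4)(1 7 8 14)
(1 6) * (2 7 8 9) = (1 6)(2 7 8 9) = [0, 6, 7, 3, 4, 5, 1, 8, 9, 2]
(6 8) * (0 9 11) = [9, 1, 2, 3, 4, 5, 8, 7, 6, 11, 10, 0] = (0 9 11)(6 8)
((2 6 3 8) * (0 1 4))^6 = ((0 1 4)(2 6 3 8))^6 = (2 3)(6 8)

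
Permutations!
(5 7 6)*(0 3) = (0 3)(5 7 6) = [3, 1, 2, 0, 4, 7, 5, 6]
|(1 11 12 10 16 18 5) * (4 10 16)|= 6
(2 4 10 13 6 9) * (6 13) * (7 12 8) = (13)(2 4 10 6 9)(7 12 8) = [0, 1, 4, 3, 10, 5, 9, 12, 7, 2, 6, 11, 8, 13]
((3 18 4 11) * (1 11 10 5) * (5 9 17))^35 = (1 5 17 9 10 4 18 3 11)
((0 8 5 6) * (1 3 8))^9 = (0 8)(1 5)(3 6)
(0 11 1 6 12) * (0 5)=(0 11 1 6 12 5)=[11, 6, 2, 3, 4, 0, 12, 7, 8, 9, 10, 1, 5]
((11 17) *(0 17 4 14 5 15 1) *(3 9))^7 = (0 1 15 5 14 4 11 17)(3 9)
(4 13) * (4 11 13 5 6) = [0, 1, 2, 3, 5, 6, 4, 7, 8, 9, 10, 13, 12, 11] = (4 5 6)(11 13)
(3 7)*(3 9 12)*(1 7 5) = [0, 7, 2, 5, 4, 1, 6, 9, 8, 12, 10, 11, 3] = (1 7 9 12 3 5)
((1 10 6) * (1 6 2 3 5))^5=((1 10 2 3 5))^5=(10)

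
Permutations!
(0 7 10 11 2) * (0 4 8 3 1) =(0 7 10 11 2 4 8 3 1) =[7, 0, 4, 1, 8, 5, 6, 10, 3, 9, 11, 2]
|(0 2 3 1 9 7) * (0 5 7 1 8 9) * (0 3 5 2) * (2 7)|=|(1 3 8 9)(2 5)|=4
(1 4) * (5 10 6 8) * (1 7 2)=(1 4 7 2)(5 10 6 8)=[0, 4, 1, 3, 7, 10, 8, 2, 5, 9, 6]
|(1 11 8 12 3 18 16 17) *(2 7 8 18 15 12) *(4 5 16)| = |(1 11 18 4 5 16 17)(2 7 8)(3 15 12)| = 21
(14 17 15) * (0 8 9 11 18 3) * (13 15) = (0 8 9 11 18 3)(13 15 14 17) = [8, 1, 2, 0, 4, 5, 6, 7, 9, 11, 10, 18, 12, 15, 17, 14, 16, 13, 3]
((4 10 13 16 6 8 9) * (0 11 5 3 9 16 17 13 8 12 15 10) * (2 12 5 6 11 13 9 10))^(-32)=((0 13 17 9 4)(2 12 15)(3 10 8 16 11 6 5))^(-32)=(0 9 13 4 17)(2 12 15)(3 16 5 8 6 10 11)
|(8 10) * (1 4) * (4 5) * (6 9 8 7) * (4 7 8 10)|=8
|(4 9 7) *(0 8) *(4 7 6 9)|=2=|(0 8)(6 9)|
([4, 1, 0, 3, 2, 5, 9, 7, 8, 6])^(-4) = (9)(0 2 4)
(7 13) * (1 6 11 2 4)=(1 6 11 2 4)(7 13)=[0, 6, 4, 3, 1, 5, 11, 13, 8, 9, 10, 2, 12, 7]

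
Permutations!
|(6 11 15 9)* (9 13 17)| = |(6 11 15 13 17 9)| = 6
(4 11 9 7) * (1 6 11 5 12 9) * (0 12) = [12, 6, 2, 3, 5, 0, 11, 4, 8, 7, 10, 1, 9] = (0 12 9 7 4 5)(1 6 11)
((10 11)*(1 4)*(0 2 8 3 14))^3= (0 3 2 14 8)(1 4)(10 11)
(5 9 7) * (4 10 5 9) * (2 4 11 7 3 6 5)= (2 4 10)(3 6 5 11 7 9)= [0, 1, 4, 6, 10, 11, 5, 9, 8, 3, 2, 7]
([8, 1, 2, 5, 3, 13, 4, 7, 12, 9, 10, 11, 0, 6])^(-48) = (3 13 4 5 6)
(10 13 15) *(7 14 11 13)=(7 14 11 13 15 10)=[0, 1, 2, 3, 4, 5, 6, 14, 8, 9, 7, 13, 12, 15, 11, 10]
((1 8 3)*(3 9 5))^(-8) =((1 8 9 5 3))^(-8) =(1 9 3 8 5)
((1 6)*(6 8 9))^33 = ((1 8 9 6))^33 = (1 8 9 6)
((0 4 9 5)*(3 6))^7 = ((0 4 9 5)(3 6))^7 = (0 5 9 4)(3 6)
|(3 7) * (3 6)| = |(3 7 6)| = 3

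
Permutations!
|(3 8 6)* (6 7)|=|(3 8 7 6)|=4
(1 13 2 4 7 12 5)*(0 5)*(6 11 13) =(0 5 1 6 11 13 2 4 7 12) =[5, 6, 4, 3, 7, 1, 11, 12, 8, 9, 10, 13, 0, 2]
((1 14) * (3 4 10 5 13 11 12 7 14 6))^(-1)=(1 14 7 12 11 13 5 10 4 3 6)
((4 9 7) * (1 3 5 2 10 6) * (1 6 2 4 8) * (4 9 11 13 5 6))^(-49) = (1 3 6 4 11 13 5 9 7 8)(2 10)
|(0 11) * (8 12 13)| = 6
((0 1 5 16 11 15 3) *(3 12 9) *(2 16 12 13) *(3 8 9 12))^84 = ((0 1 5 3)(2 16 11 15 13)(8 9))^84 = (2 13 15 11 16)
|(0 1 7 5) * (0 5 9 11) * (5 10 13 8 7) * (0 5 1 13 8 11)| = 8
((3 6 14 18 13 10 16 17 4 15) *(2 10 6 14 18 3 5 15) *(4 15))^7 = ((2 10 16 17 15 5 4)(3 14)(6 18 13))^7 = (3 14)(6 18 13)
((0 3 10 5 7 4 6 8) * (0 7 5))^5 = (0 10 3)(4 6 8 7)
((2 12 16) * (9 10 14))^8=((2 12 16)(9 10 14))^8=(2 16 12)(9 14 10)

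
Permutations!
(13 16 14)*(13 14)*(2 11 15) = (2 11 15)(13 16) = [0, 1, 11, 3, 4, 5, 6, 7, 8, 9, 10, 15, 12, 16, 14, 2, 13]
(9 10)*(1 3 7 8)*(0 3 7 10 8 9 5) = (0 3 10 5)(1 7 9 8) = [3, 7, 2, 10, 4, 0, 6, 9, 1, 8, 5]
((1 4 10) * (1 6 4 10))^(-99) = ((1 10 6 4))^(-99) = (1 10 6 4)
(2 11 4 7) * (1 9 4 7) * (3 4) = [0, 9, 11, 4, 1, 5, 6, 2, 8, 3, 10, 7] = (1 9 3 4)(2 11 7)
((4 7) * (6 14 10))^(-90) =((4 7)(6 14 10))^(-90) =(14)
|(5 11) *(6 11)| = 3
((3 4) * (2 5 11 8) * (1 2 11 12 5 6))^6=((1 2 6)(3 4)(5 12)(8 11))^6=(12)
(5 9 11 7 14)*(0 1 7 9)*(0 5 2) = (0 1 7 14 2)(9 11) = [1, 7, 0, 3, 4, 5, 6, 14, 8, 11, 10, 9, 12, 13, 2]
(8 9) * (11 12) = (8 9)(11 12) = [0, 1, 2, 3, 4, 5, 6, 7, 9, 8, 10, 12, 11]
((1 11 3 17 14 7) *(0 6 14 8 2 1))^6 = ((0 6 14 7)(1 11 3 17 8 2))^6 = (17)(0 14)(6 7)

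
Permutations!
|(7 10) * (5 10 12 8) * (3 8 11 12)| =|(3 8 5 10 7)(11 12)| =10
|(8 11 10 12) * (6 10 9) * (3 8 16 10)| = 15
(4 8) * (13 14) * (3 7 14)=[0, 1, 2, 7, 8, 5, 6, 14, 4, 9, 10, 11, 12, 3, 13]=(3 7 14 13)(4 8)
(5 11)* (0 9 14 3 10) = (0 9 14 3 10)(5 11) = [9, 1, 2, 10, 4, 11, 6, 7, 8, 14, 0, 5, 12, 13, 3]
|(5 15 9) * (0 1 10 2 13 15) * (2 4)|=9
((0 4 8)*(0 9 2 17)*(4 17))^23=(0 17)(2 9 8 4)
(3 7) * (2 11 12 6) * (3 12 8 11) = (2 3 7 12 6)(8 11) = [0, 1, 3, 7, 4, 5, 2, 12, 11, 9, 10, 8, 6]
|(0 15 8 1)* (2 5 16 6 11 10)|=|(0 15 8 1)(2 5 16 6 11 10)|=12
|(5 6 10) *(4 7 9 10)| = 6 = |(4 7 9 10 5 6)|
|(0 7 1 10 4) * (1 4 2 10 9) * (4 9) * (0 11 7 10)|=|(0 10 2)(1 4 11 7 9)|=15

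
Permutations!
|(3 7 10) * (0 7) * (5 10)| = 5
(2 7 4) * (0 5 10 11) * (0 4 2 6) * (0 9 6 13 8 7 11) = [5, 1, 11, 3, 13, 10, 9, 2, 7, 6, 0, 4, 12, 8] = (0 5 10)(2 11 4 13 8 7)(6 9)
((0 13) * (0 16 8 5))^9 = (0 5 8 16 13)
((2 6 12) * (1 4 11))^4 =((1 4 11)(2 6 12))^4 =(1 4 11)(2 6 12)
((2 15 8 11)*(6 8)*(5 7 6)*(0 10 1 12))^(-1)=(0 12 1 10)(2 11 8 6 7 5 15)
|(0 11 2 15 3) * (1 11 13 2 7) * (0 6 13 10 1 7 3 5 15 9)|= |(0 10 1 11 3 6 13 2 9)(5 15)|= 18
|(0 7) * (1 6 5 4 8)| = |(0 7)(1 6 5 4 8)| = 10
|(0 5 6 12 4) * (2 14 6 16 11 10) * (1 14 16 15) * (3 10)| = |(0 5 15 1 14 6 12 4)(2 16 11 3 10)| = 40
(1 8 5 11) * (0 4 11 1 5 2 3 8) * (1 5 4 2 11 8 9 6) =[2, 0, 3, 9, 8, 5, 1, 7, 11, 6, 10, 4] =(0 2 3 9 6 1)(4 8 11)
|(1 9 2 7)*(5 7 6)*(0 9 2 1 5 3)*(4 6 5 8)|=|(0 9 1 2 5 7 8 4 6 3)|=10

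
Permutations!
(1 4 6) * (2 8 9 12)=(1 4 6)(2 8 9 12)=[0, 4, 8, 3, 6, 5, 1, 7, 9, 12, 10, 11, 2]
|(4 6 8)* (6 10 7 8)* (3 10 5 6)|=|(3 10 7 8 4 5 6)|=7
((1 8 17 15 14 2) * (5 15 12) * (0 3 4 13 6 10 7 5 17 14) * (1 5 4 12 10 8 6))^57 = ((0 3 12 17 10 7 4 13 1 6 8 14 2 5 15))^57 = (0 2 6 4 17)(1 7 12 15 14)(3 5 8 13 10)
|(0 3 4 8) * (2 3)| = 5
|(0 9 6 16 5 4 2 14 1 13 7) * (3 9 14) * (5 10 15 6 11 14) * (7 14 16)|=|(0 5 4 2 3 9 11 16 10 15 6 7)(1 13 14)|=12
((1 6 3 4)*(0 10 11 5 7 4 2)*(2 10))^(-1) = (0 2)(1 4 7 5 11 10 3 6) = ((0 2)(1 6 3 10 11 5 7 4))^(-1)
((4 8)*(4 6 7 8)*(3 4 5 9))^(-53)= (3 9 5 4)(6 7 8)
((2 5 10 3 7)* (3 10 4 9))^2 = ((10)(2 5 4 9 3 7))^2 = (10)(2 4 3)(5 9 7)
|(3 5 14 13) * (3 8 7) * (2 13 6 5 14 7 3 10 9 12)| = 11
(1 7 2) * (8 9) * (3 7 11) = (1 11 3 7 2)(8 9) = [0, 11, 1, 7, 4, 5, 6, 2, 9, 8, 10, 3]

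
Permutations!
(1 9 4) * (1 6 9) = (4 6 9) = [0, 1, 2, 3, 6, 5, 9, 7, 8, 4]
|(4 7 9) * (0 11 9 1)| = 6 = |(0 11 9 4 7 1)|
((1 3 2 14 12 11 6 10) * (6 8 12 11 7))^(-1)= ((1 3 2 14 11 8 12 7 6 10))^(-1)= (1 10 6 7 12 8 11 14 2 3)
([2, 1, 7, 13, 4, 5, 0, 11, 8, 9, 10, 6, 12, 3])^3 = [11, 1, 6, 13, 4, 5, 7, 0, 8, 9, 10, 2, 12, 3]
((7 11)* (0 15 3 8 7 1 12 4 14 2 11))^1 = ((0 15 3 8 7)(1 12 4 14 2 11))^1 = (0 15 3 8 7)(1 12 4 14 2 11)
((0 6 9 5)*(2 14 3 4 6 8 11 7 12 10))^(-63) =(0 11 12 2 3 6 5 8 7 10 14 4 9)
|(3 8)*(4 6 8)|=|(3 4 6 8)|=4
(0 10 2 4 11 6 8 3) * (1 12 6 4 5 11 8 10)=(0 1 12 6 10 2 5 11 4 8 3)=[1, 12, 5, 0, 8, 11, 10, 7, 3, 9, 2, 4, 6]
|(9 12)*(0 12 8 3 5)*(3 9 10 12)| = 6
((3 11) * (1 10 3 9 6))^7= ((1 10 3 11 9 6))^7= (1 10 3 11 9 6)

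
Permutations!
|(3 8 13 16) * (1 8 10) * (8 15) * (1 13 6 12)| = |(1 15 8 6 12)(3 10 13 16)| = 20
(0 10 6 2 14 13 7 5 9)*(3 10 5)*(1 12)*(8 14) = (0 5 9)(1 12)(2 8 14 13 7 3 10 6) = [5, 12, 8, 10, 4, 9, 2, 3, 14, 0, 6, 11, 1, 7, 13]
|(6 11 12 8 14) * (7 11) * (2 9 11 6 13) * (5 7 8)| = 10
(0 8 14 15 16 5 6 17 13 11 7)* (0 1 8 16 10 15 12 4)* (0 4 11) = (0 16 5 6 17 13)(1 8 14 12 11 7)(10 15) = [16, 8, 2, 3, 4, 6, 17, 1, 14, 9, 15, 7, 11, 0, 12, 10, 5, 13]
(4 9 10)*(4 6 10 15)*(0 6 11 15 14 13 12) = (0 6 10 11 15 4 9 14 13 12) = [6, 1, 2, 3, 9, 5, 10, 7, 8, 14, 11, 15, 0, 12, 13, 4]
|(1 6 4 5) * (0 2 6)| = 6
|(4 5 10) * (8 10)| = |(4 5 8 10)| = 4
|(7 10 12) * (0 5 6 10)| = |(0 5 6 10 12 7)| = 6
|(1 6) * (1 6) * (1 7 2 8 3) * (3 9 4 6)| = 8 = |(1 7 2 8 9 4 6 3)|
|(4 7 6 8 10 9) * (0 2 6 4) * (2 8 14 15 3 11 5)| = 28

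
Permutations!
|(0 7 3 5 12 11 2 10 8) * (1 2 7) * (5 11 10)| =|(0 1 2 5 12 10 8)(3 11 7)| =21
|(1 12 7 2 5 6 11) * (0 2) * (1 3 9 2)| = |(0 1 12 7)(2 5 6 11 3 9)| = 12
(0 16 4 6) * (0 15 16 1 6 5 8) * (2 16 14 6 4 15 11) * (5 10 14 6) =(0 1 4 10 14 5 8)(2 16 15 6 11) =[1, 4, 16, 3, 10, 8, 11, 7, 0, 9, 14, 2, 12, 13, 5, 6, 15]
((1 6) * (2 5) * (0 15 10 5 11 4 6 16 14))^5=(0 11 14 2 16 5 1 10 6 15 4)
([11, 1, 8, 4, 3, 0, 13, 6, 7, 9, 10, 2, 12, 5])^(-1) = [5, 1, 11, 4, 3, 13, 7, 8, 2, 9, 10, 0, 12, 6]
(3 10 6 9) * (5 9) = (3 10 6 5 9) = [0, 1, 2, 10, 4, 9, 5, 7, 8, 3, 6]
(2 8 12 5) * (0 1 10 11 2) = (0 1 10 11 2 8 12 5) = [1, 10, 8, 3, 4, 0, 6, 7, 12, 9, 11, 2, 5]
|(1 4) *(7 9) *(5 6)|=2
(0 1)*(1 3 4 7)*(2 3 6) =(0 6 2 3 4 7 1) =[6, 0, 3, 4, 7, 5, 2, 1]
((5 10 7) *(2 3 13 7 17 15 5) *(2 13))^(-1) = ((2 3)(5 10 17 15)(7 13))^(-1) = (2 3)(5 15 17 10)(7 13)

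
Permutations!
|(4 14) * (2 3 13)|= 6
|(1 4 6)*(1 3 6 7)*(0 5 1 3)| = |(0 5 1 4 7 3 6)| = 7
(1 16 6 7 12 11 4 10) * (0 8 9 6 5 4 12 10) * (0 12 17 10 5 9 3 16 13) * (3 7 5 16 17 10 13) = (0 8 7 16 9 6 5 4 12 11 10 1 3 17 13) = [8, 3, 2, 17, 12, 4, 5, 16, 7, 6, 1, 10, 11, 0, 14, 15, 9, 13]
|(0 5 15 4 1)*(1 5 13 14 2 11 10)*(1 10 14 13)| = 6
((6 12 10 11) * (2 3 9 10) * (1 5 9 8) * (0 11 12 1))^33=(12)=((0 11 6 1 5 9 10 12 2 3 8))^33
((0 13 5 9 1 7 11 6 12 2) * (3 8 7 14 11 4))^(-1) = (0 2 12 6 11 14 1 9 5 13)(3 4 7 8)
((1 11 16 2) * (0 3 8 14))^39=((0 3 8 14)(1 11 16 2))^39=(0 14 8 3)(1 2 16 11)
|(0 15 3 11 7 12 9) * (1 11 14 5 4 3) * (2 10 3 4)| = 35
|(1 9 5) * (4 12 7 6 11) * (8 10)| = 30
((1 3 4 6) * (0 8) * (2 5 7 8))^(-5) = (8)(1 6 4 3)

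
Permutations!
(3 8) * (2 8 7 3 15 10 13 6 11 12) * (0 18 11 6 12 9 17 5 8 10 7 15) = (0 18 11 9 17 5 8)(2 10 13 12)(3 15 7) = [18, 1, 10, 15, 4, 8, 6, 3, 0, 17, 13, 9, 2, 12, 14, 7, 16, 5, 11]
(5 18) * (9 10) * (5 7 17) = (5 18 7 17)(9 10) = [0, 1, 2, 3, 4, 18, 6, 17, 8, 10, 9, 11, 12, 13, 14, 15, 16, 5, 7]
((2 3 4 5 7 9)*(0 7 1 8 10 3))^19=(0 2 9 7)(1 8 10 3 4 5)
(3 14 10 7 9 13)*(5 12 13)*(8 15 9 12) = (3 14 10 7 12 13)(5 8 15 9) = [0, 1, 2, 14, 4, 8, 6, 12, 15, 5, 7, 11, 13, 3, 10, 9]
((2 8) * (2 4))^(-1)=((2 8 4))^(-1)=(2 4 8)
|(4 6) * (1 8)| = 2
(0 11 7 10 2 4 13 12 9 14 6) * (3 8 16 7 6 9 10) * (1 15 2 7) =[11, 15, 4, 8, 13, 5, 0, 3, 16, 14, 7, 6, 10, 12, 9, 2, 1] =(0 11 6)(1 15 2 4 13 12 10 7 3 8 16)(9 14)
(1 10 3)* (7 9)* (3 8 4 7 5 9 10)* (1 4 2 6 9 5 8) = (1 3 4 7 10)(2 6 9 8) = [0, 3, 6, 4, 7, 5, 9, 10, 2, 8, 1]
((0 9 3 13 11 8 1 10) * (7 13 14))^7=(0 8 7 9 1 13 3 10 11 14)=((0 9 3 14 7 13 11 8 1 10))^7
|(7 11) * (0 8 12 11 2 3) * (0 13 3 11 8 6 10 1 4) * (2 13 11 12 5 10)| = |(0 6 2 12 8 5 10 1 4)(3 11 7 13)| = 36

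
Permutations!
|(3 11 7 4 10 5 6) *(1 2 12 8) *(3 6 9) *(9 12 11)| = 18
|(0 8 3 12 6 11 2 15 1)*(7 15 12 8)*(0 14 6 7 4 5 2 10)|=12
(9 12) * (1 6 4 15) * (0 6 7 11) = (0 6 4 15 1 7 11)(9 12) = [6, 7, 2, 3, 15, 5, 4, 11, 8, 12, 10, 0, 9, 13, 14, 1]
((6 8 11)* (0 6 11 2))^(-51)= ((11)(0 6 8 2))^(-51)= (11)(0 6 8 2)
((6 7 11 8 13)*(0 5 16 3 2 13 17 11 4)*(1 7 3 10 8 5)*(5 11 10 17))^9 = ((0 1 7 4)(2 13 6 3)(5 16 17 10 8))^9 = (0 1 7 4)(2 13 6 3)(5 8 10 17 16)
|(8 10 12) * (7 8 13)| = 5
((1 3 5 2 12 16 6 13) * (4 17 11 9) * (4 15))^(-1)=((1 3 5 2 12 16 6 13)(4 17 11 9 15))^(-1)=(1 13 6 16 12 2 5 3)(4 15 9 11 17)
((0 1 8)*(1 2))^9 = (0 2 1 8) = ((0 2 1 8))^9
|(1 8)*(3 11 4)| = 6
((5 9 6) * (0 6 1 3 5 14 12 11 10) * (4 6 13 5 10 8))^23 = ((0 13 5 9 1 3 10)(4 6 14 12 11 8))^23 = (0 5 1 10 13 9 3)(4 8 11 12 14 6)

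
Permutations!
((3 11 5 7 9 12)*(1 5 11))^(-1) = (1 3 12 9 7 5)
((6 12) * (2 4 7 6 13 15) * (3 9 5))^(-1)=(2 15 13 12 6 7 4)(3 5 9)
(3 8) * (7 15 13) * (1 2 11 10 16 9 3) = (1 2 11 10 16 9 3 8)(7 15 13) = [0, 2, 11, 8, 4, 5, 6, 15, 1, 3, 16, 10, 12, 7, 14, 13, 9]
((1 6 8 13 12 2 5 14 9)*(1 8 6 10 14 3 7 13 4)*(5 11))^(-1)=((1 10 14 9 8 4)(2 11 5 3 7 13 12))^(-1)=(1 4 8 9 14 10)(2 12 13 7 3 5 11)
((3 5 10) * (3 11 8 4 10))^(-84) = ((3 5)(4 10 11 8))^(-84) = (11)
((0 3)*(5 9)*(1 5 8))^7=(0 3)(1 8 9 5)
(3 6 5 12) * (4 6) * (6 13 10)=[0, 1, 2, 4, 13, 12, 5, 7, 8, 9, 6, 11, 3, 10]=(3 4 13 10 6 5 12)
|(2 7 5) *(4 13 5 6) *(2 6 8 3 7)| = 12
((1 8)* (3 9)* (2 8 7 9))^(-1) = ((1 7 9 3 2 8))^(-1) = (1 8 2 3 9 7)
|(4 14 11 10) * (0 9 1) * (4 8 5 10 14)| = |(0 9 1)(5 10 8)(11 14)| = 6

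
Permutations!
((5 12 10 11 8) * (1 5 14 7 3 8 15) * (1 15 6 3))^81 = (15)(1 5 12 10 11 6 3 8 14 7)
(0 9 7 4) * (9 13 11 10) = (0 13 11 10 9 7 4) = [13, 1, 2, 3, 0, 5, 6, 4, 8, 7, 9, 10, 12, 11]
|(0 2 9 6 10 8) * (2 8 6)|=|(0 8)(2 9)(6 10)|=2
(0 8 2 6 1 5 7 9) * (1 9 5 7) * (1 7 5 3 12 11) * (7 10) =[8, 5, 6, 12, 4, 10, 9, 3, 2, 0, 7, 1, 11] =(0 8 2 6 9)(1 5 10 7 3 12 11)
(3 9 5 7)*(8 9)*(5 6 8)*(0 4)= (0 4)(3 5 7)(6 8 9)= [4, 1, 2, 5, 0, 7, 8, 3, 9, 6]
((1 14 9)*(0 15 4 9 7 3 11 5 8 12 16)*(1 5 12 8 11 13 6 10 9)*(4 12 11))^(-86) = ((0 15 12 16)(1 14 7 3 13 6 10 9 5 4))^(-86) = (0 12)(1 13 5 7 10)(3 9 14 6 4)(15 16)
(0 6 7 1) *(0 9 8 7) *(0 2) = (0 6 2)(1 9 8 7) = [6, 9, 0, 3, 4, 5, 2, 1, 7, 8]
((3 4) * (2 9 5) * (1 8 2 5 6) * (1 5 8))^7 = ((2 9 6 5 8)(3 4))^7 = (2 6 8 9 5)(3 4)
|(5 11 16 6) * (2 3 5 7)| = |(2 3 5 11 16 6 7)| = 7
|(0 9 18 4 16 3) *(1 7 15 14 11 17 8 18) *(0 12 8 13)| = |(0 9 1 7 15 14 11 17 13)(3 12 8 18 4 16)| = 18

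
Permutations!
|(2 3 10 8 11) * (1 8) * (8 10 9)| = 10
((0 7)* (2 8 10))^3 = (10)(0 7)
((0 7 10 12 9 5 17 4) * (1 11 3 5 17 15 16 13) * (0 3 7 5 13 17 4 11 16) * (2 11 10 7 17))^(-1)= ((0 5 15)(1 16 2 11 17 10 12 9 4 3 13))^(-1)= (0 15 5)(1 13 3 4 9 12 10 17 11 2 16)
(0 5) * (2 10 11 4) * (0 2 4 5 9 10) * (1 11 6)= [9, 11, 0, 3, 4, 2, 1, 7, 8, 10, 6, 5]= (0 9 10 6 1 11 5 2)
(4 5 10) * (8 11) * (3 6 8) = [0, 1, 2, 6, 5, 10, 8, 7, 11, 9, 4, 3] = (3 6 8 11)(4 5 10)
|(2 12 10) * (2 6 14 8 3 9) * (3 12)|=|(2 3 9)(6 14 8 12 10)|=15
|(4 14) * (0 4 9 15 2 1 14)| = |(0 4)(1 14 9 15 2)| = 10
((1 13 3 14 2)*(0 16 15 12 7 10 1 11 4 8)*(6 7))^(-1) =(0 8 4 11 2 14 3 13 1 10 7 6 12 15 16)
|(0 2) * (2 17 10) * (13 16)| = |(0 17 10 2)(13 16)| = 4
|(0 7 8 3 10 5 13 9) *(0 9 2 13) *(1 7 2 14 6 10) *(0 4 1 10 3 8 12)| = 12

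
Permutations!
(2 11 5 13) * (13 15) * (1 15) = (1 15 13 2 11 5) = [0, 15, 11, 3, 4, 1, 6, 7, 8, 9, 10, 5, 12, 2, 14, 13]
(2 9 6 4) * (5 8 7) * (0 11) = (0 11)(2 9 6 4)(5 8 7) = [11, 1, 9, 3, 2, 8, 4, 5, 7, 6, 10, 0]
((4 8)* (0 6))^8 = ((0 6)(4 8))^8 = (8)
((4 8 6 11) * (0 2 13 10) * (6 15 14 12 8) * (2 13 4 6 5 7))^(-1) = (0 10 13)(2 7 5 4)(6 11)(8 12 14 15)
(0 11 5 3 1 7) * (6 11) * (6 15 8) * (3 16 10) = (0 15 8 6 11 5 16 10 3 1 7) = [15, 7, 2, 1, 4, 16, 11, 0, 6, 9, 3, 5, 12, 13, 14, 8, 10]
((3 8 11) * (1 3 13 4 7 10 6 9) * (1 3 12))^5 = (1 12)(3 7 8 10 11 6 13 9 4)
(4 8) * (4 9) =(4 8 9) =[0, 1, 2, 3, 8, 5, 6, 7, 9, 4]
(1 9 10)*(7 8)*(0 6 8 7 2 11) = (0 6 8 2 11)(1 9 10) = [6, 9, 11, 3, 4, 5, 8, 7, 2, 10, 1, 0]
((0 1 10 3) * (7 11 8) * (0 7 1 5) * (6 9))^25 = ((0 5)(1 10 3 7 11 8)(6 9))^25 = (0 5)(1 10 3 7 11 8)(6 9)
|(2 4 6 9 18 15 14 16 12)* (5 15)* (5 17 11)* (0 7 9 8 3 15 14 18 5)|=16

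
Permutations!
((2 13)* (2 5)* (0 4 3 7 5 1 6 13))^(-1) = (0 2 5 7 3 4)(1 13 6)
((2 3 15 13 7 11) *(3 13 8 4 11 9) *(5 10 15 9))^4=((2 13 7 5 10 15 8 4 11)(3 9))^4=(2 10 11 5 4 7 8 13 15)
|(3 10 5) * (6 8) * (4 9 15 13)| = |(3 10 5)(4 9 15 13)(6 8)| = 12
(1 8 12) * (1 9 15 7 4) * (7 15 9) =(15)(1 8 12 7 4) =[0, 8, 2, 3, 1, 5, 6, 4, 12, 9, 10, 11, 7, 13, 14, 15]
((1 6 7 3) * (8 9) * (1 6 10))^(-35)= ((1 10)(3 6 7)(8 9))^(-35)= (1 10)(3 6 7)(8 9)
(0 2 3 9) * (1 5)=(0 2 3 9)(1 5)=[2, 5, 3, 9, 4, 1, 6, 7, 8, 0]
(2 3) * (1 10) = [0, 10, 3, 2, 4, 5, 6, 7, 8, 9, 1] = (1 10)(2 3)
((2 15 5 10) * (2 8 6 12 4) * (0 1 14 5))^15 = ((0 1 14 5 10 8 6 12 4 2 15))^15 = (0 10 4 1 8 2 14 6 15 5 12)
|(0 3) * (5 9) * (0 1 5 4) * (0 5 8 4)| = |(0 3 1 8 4 5 9)| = 7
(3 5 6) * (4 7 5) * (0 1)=(0 1)(3 4 7 5 6)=[1, 0, 2, 4, 7, 6, 3, 5]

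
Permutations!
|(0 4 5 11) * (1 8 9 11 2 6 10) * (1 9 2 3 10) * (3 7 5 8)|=10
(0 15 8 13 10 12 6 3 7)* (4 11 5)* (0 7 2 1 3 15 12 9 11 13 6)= (0 12)(1 3 2)(4 13 10 9 11 5)(6 15 8)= [12, 3, 1, 2, 13, 4, 15, 7, 6, 11, 9, 5, 0, 10, 14, 8]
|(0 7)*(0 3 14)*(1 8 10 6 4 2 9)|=28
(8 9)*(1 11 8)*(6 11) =(1 6 11 8 9) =[0, 6, 2, 3, 4, 5, 11, 7, 9, 1, 10, 8]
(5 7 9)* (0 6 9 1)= (0 6 9 5 7 1)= [6, 0, 2, 3, 4, 7, 9, 1, 8, 5]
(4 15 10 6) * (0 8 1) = [8, 0, 2, 3, 15, 5, 4, 7, 1, 9, 6, 11, 12, 13, 14, 10] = (0 8 1)(4 15 10 6)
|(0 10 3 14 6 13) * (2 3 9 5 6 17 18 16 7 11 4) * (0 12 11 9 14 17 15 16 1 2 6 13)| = |(0 10 14 15 16 7 9 5 13 12 11 4 6)(1 2 3 17 18)| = 65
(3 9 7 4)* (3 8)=(3 9 7 4 8)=[0, 1, 2, 9, 8, 5, 6, 4, 3, 7]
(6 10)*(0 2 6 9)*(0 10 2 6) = (0 6 2)(9 10) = [6, 1, 0, 3, 4, 5, 2, 7, 8, 10, 9]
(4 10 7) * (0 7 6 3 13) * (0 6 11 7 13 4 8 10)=(0 13 6 3 4)(7 8 10 11)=[13, 1, 2, 4, 0, 5, 3, 8, 10, 9, 11, 7, 12, 6]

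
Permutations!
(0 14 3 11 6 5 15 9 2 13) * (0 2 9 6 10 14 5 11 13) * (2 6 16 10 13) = (0 5 15 16 10 14 3 2)(6 11 13) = [5, 1, 0, 2, 4, 15, 11, 7, 8, 9, 14, 13, 12, 6, 3, 16, 10]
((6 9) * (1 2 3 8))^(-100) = ((1 2 3 8)(6 9))^(-100) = (9)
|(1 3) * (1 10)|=3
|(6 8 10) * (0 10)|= 4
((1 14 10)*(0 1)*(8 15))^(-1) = ((0 1 14 10)(8 15))^(-1) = (0 10 14 1)(8 15)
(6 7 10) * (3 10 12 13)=[0, 1, 2, 10, 4, 5, 7, 12, 8, 9, 6, 11, 13, 3]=(3 10 6 7 12 13)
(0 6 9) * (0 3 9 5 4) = (0 6 5 4)(3 9) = [6, 1, 2, 9, 0, 4, 5, 7, 8, 3]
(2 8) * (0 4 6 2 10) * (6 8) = (0 4 8 10)(2 6) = [4, 1, 6, 3, 8, 5, 2, 7, 10, 9, 0]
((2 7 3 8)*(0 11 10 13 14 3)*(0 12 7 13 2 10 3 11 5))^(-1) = (0 5)(2 10 8 3 11 14 13)(7 12)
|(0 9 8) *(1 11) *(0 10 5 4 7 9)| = 6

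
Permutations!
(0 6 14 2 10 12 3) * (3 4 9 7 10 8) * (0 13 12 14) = (0 6)(2 8 3 13 12 4 9 7 10 14) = [6, 1, 8, 13, 9, 5, 0, 10, 3, 7, 14, 11, 4, 12, 2]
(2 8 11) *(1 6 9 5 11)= (1 6 9 5 11 2 8)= [0, 6, 8, 3, 4, 11, 9, 7, 1, 5, 10, 2]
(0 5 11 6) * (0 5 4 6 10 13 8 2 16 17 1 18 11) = (0 4 6 5)(1 18 11 10 13 8 2 16 17) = [4, 18, 16, 3, 6, 0, 5, 7, 2, 9, 13, 10, 12, 8, 14, 15, 17, 1, 11]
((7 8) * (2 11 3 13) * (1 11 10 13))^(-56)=((1 11 3)(2 10 13)(7 8))^(-56)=(1 11 3)(2 10 13)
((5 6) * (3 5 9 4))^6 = ((3 5 6 9 4))^6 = (3 5 6 9 4)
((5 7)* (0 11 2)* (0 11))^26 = ((2 11)(5 7))^26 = (11)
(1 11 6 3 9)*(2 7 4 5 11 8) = (1 8 2 7 4 5 11 6 3 9) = [0, 8, 7, 9, 5, 11, 3, 4, 2, 1, 10, 6]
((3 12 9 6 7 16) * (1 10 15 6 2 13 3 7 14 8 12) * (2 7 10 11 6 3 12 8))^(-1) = (1 3 15 10 16 7 9 12 13 2 14 6 11)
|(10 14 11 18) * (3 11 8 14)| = 4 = |(3 11 18 10)(8 14)|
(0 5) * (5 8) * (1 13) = [8, 13, 2, 3, 4, 0, 6, 7, 5, 9, 10, 11, 12, 1] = (0 8 5)(1 13)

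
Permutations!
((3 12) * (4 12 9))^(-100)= ((3 9 4 12))^(-100)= (12)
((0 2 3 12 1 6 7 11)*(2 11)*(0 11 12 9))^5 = (0 2 1 9 7 12 3 6)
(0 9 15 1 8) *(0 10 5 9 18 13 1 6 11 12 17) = [18, 8, 2, 3, 4, 9, 11, 7, 10, 15, 5, 12, 17, 1, 14, 6, 16, 0, 13] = (0 18 13 1 8 10 5 9 15 6 11 12 17)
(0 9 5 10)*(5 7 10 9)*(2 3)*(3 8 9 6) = [5, 1, 8, 2, 4, 6, 3, 10, 9, 7, 0] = (0 5 6 3 2 8 9 7 10)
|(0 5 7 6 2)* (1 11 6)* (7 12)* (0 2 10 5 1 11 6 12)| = 15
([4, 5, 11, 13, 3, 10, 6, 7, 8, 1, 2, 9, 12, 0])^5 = (0 4 3 13)(1 9 11 2 10 5)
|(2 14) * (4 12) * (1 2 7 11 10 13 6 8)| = |(1 2 14 7 11 10 13 6 8)(4 12)| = 18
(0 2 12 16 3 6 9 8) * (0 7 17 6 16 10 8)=(0 2 12 10 8 7 17 6 9)(3 16)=[2, 1, 12, 16, 4, 5, 9, 17, 7, 0, 8, 11, 10, 13, 14, 15, 3, 6]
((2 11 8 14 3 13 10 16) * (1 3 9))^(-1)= ((1 3 13 10 16 2 11 8 14 9))^(-1)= (1 9 14 8 11 2 16 10 13 3)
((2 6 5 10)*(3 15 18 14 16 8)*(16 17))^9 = ((2 6 5 10)(3 15 18 14 17 16 8))^9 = (2 6 5 10)(3 18 17 8 15 14 16)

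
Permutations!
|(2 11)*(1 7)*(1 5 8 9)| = |(1 7 5 8 9)(2 11)| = 10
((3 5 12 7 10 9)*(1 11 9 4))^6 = (1 7 3)(4 12 9)(5 11 10)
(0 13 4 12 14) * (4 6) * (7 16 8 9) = [13, 1, 2, 3, 12, 5, 4, 16, 9, 7, 10, 11, 14, 6, 0, 15, 8] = (0 13 6 4 12 14)(7 16 8 9)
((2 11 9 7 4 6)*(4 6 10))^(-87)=(2 7 11 6 9)(4 10)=((2 11 9 7 6)(4 10))^(-87)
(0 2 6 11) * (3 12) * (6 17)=(0 2 17 6 11)(3 12)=[2, 1, 17, 12, 4, 5, 11, 7, 8, 9, 10, 0, 3, 13, 14, 15, 16, 6]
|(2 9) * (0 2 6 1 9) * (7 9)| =|(0 2)(1 7 9 6)| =4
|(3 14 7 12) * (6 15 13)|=|(3 14 7 12)(6 15 13)|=12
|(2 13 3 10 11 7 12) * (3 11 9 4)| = 20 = |(2 13 11 7 12)(3 10 9 4)|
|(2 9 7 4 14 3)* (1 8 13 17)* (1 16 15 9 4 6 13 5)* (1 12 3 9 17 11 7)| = 36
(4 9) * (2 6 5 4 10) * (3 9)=(2 6 5 4 3 9 10)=[0, 1, 6, 9, 3, 4, 5, 7, 8, 10, 2]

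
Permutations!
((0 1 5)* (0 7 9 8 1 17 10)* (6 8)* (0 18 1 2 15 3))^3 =(0 18 7 8 3 10 5 6 15 17 1 9 2)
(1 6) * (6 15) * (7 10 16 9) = [0, 15, 2, 3, 4, 5, 1, 10, 8, 7, 16, 11, 12, 13, 14, 6, 9] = (1 15 6)(7 10 16 9)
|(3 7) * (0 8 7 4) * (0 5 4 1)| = |(0 8 7 3 1)(4 5)| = 10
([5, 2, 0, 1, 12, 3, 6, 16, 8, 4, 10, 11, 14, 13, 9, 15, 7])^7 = (0 3 2 5 1)(4 9 14 12)(7 16)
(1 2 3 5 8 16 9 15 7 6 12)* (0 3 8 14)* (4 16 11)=(0 3 5 14)(1 2 8 11 4 16 9 15 7 6 12)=[3, 2, 8, 5, 16, 14, 12, 6, 11, 15, 10, 4, 1, 13, 0, 7, 9]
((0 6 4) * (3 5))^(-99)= ((0 6 4)(3 5))^(-99)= (6)(3 5)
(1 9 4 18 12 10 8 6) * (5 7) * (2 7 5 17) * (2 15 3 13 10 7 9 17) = (1 17 15 3 13 10 8 6)(2 9 4 18 12 7) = [0, 17, 9, 13, 18, 5, 1, 2, 6, 4, 8, 11, 7, 10, 14, 3, 16, 15, 12]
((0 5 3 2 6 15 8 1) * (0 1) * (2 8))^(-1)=((0 5 3 8)(2 6 15))^(-1)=(0 8 3 5)(2 15 6)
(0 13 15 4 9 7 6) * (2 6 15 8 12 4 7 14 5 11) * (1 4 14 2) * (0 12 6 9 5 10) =(0 13 8 6 12 14 10)(1 4 5 11)(2 9)(7 15) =[13, 4, 9, 3, 5, 11, 12, 15, 6, 2, 0, 1, 14, 8, 10, 7]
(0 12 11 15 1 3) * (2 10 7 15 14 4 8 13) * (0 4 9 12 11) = [11, 3, 10, 4, 8, 5, 6, 15, 13, 12, 7, 14, 0, 2, 9, 1] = (0 11 14 9 12)(1 3 4 8 13 2 10 7 15)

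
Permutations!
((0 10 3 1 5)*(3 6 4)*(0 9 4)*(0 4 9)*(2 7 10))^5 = (0 4 2 3 7 1 10 5 6)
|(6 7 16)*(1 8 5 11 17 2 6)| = 9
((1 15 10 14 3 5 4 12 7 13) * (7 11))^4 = (1 3 11 15 5 7 10 4 13 14 12) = ((1 15 10 14 3 5 4 12 11 7 13))^4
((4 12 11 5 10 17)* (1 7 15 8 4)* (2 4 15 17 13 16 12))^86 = (1 17 7)(5 13 12)(10 16 11) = ((1 7 17)(2 4)(5 10 13 16 12 11)(8 15))^86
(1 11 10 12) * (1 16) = (1 11 10 12 16) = [0, 11, 2, 3, 4, 5, 6, 7, 8, 9, 12, 10, 16, 13, 14, 15, 1]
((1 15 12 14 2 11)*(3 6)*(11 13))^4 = (1 2 15 13 12 11 14)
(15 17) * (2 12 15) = (2 12 15 17) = [0, 1, 12, 3, 4, 5, 6, 7, 8, 9, 10, 11, 15, 13, 14, 17, 16, 2]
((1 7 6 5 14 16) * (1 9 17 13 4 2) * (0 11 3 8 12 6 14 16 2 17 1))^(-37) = (0 3 12 5 9 7 2 11 8 6 16 1 14)(4 13 17)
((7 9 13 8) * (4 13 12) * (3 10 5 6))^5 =(3 10 5 6)(4 12 9 7 8 13)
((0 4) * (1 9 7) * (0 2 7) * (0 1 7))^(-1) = (0 2 4)(1 9)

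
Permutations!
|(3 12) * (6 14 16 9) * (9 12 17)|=7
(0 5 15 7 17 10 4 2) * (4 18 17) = (0 5 15 7 4 2)(10 18 17) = [5, 1, 0, 3, 2, 15, 6, 4, 8, 9, 18, 11, 12, 13, 14, 7, 16, 10, 17]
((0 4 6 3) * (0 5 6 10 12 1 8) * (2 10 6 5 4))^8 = ((0 2 10 12 1 8)(3 4 6))^8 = (0 10 1)(2 12 8)(3 6 4)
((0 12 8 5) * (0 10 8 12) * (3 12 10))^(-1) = (3 5 8 10 12)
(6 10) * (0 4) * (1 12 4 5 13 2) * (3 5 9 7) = [9, 12, 1, 5, 0, 13, 10, 3, 8, 7, 6, 11, 4, 2] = (0 9 7 3 5 13 2 1 12 4)(6 10)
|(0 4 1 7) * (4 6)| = 5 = |(0 6 4 1 7)|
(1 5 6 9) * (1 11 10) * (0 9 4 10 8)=(0 9 11 8)(1 5 6 4 10)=[9, 5, 2, 3, 10, 6, 4, 7, 0, 11, 1, 8]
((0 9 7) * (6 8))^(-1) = ((0 9 7)(6 8))^(-1) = (0 7 9)(6 8)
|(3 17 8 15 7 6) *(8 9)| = |(3 17 9 8 15 7 6)| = 7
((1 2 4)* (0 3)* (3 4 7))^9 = ((0 4 1 2 7 3))^9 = (0 2)(1 3)(4 7)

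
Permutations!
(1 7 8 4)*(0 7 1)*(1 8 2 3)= [7, 8, 3, 1, 0, 5, 6, 2, 4]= (0 7 2 3 1 8 4)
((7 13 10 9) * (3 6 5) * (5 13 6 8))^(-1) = ((3 8 5)(6 13 10 9 7))^(-1) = (3 5 8)(6 7 9 10 13)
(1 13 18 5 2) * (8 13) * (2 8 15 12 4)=(1 15 12 4 2)(5 8 13 18)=[0, 15, 1, 3, 2, 8, 6, 7, 13, 9, 10, 11, 4, 18, 14, 12, 16, 17, 5]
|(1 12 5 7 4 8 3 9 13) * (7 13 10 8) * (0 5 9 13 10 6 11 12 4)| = |(0 5 10 8 3 13 1 4 7)(6 11 12 9)| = 36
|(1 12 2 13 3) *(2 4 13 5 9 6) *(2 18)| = 5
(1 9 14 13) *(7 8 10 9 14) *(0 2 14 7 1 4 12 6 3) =(0 2 14 13 4 12 6 3)(1 7 8 10 9) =[2, 7, 14, 0, 12, 5, 3, 8, 10, 1, 9, 11, 6, 4, 13]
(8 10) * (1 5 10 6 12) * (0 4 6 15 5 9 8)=(0 4 6 12 1 9 8 15 5 10)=[4, 9, 2, 3, 6, 10, 12, 7, 15, 8, 0, 11, 1, 13, 14, 5]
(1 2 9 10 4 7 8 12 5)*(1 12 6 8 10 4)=(1 2 9 4 7 10)(5 12)(6 8)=[0, 2, 9, 3, 7, 12, 8, 10, 6, 4, 1, 11, 5]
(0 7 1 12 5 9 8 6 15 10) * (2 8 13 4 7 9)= (0 9 13 4 7 1 12 5 2 8 6 15 10)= [9, 12, 8, 3, 7, 2, 15, 1, 6, 13, 0, 11, 5, 4, 14, 10]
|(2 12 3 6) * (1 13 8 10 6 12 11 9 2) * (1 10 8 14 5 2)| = 14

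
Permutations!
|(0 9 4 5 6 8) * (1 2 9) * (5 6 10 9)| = |(0 1 2 5 10 9 4 6 8)| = 9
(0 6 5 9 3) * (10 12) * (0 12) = (0 6 5 9 3 12 10) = [6, 1, 2, 12, 4, 9, 5, 7, 8, 3, 0, 11, 10]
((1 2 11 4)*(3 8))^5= ((1 2 11 4)(3 8))^5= (1 2 11 4)(3 8)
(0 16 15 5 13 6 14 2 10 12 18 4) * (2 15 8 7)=[16, 1, 10, 3, 0, 13, 14, 2, 7, 9, 12, 11, 18, 6, 15, 5, 8, 17, 4]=(0 16 8 7 2 10 12 18 4)(5 13 6 14 15)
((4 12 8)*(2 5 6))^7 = (2 5 6)(4 12 8) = ((2 5 6)(4 12 8))^7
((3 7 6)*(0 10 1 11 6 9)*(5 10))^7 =(0 7 6 1 5 9 3 11 10)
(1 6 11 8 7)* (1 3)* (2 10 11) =(1 6 2 10 11 8 7 3) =[0, 6, 10, 1, 4, 5, 2, 3, 7, 9, 11, 8]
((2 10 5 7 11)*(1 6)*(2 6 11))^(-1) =((1 11 6)(2 10 5 7))^(-1) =(1 6 11)(2 7 5 10)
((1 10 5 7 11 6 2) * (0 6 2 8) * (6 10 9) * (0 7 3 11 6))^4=((0 10 5 3 11 2 1 9)(6 8 7))^4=(0 11)(1 5)(2 10)(3 9)(6 8 7)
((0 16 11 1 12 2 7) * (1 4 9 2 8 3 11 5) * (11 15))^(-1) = ((0 16 5 1 12 8 3 15 11 4 9 2 7))^(-1) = (0 7 2 9 4 11 15 3 8 12 1 5 16)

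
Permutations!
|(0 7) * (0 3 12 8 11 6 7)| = |(3 12 8 11 6 7)| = 6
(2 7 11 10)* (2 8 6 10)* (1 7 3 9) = (1 7 11 2 3 9)(6 10 8) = [0, 7, 3, 9, 4, 5, 10, 11, 6, 1, 8, 2]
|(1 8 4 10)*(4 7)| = 5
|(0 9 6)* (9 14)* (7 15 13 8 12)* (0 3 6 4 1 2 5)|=70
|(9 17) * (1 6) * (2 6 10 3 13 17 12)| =9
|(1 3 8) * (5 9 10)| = 3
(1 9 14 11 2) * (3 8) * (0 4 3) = (0 4 3 8)(1 9 14 11 2) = [4, 9, 1, 8, 3, 5, 6, 7, 0, 14, 10, 2, 12, 13, 11]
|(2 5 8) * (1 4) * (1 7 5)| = 6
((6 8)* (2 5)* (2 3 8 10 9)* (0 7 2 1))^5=((0 7 2 5 3 8 6 10 9 1))^5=(0 8)(1 3)(2 10)(5 9)(6 7)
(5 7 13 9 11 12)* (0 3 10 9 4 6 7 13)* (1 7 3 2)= (0 2 1 7)(3 10 9 11 12 5 13 4 6)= [2, 7, 1, 10, 6, 13, 3, 0, 8, 11, 9, 12, 5, 4]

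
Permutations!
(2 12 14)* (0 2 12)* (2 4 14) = (0 4 14 12 2) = [4, 1, 0, 3, 14, 5, 6, 7, 8, 9, 10, 11, 2, 13, 12]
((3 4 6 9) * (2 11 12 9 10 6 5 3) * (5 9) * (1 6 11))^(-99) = ((1 6 10 11 12 5 3 4 9 2))^(-99) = (1 6 10 11 12 5 3 4 9 2)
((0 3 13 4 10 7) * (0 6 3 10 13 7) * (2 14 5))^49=(0 10)(2 14 5)(3 7 6)(4 13)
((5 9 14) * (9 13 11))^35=(14)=((5 13 11 9 14))^35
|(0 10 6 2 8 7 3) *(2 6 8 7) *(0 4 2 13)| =4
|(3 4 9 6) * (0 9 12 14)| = 7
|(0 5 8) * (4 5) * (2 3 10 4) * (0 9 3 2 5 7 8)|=|(0 5)(3 10 4 7 8 9)|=6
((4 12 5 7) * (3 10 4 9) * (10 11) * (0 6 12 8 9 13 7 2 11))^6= ((0 6 12 5 2 11 10 4 8 9 3)(7 13))^6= (13)(0 10 6 4 12 8 5 9 2 3 11)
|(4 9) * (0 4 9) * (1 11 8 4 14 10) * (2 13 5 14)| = 10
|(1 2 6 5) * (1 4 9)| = |(1 2 6 5 4 9)| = 6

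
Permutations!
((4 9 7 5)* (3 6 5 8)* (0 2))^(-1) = (0 2)(3 8 7 9 4 5 6)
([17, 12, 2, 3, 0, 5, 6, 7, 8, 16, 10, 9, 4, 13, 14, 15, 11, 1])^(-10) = [0, 1, 2, 3, 4, 5, 6, 7, 8, 11, 10, 16, 12, 13, 14, 15, 9, 17]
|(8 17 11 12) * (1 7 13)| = 12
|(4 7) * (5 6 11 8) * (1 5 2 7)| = |(1 5 6 11 8 2 7 4)| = 8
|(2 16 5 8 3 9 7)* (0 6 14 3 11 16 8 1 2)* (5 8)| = |(0 6 14 3 9 7)(1 2 5)(8 11 16)| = 6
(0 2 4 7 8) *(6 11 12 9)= (0 2 4 7 8)(6 11 12 9)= [2, 1, 4, 3, 7, 5, 11, 8, 0, 6, 10, 12, 9]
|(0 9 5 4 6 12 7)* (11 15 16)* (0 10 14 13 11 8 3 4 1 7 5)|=14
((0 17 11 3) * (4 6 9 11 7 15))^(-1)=(0 3 11 9 6 4 15 7 17)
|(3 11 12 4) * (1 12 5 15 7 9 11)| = 20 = |(1 12 4 3)(5 15 7 9 11)|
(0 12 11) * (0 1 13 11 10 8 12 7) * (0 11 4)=(0 7 11 1 13 4)(8 12 10)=[7, 13, 2, 3, 0, 5, 6, 11, 12, 9, 8, 1, 10, 4]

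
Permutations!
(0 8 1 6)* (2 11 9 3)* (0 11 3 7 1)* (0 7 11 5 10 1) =(0 8 7)(1 6 5 10)(2 3)(9 11) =[8, 6, 3, 2, 4, 10, 5, 0, 7, 11, 1, 9]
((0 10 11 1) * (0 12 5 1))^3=(12)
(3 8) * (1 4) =(1 4)(3 8) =[0, 4, 2, 8, 1, 5, 6, 7, 3]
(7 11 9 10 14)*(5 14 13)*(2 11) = (2 11 9 10 13 5 14 7) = [0, 1, 11, 3, 4, 14, 6, 2, 8, 10, 13, 9, 12, 5, 7]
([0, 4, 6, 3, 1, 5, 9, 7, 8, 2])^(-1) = [0, 4, 9, 3, 1, 5, 2, 7, 8, 6]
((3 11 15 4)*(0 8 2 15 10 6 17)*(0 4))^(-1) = (0 15 2 8)(3 4 17 6 10 11) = ((0 8 2 15)(3 11 10 6 17 4))^(-1)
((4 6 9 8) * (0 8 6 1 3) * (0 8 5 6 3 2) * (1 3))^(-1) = ((0 5 6 9 1 2)(3 8 4))^(-1) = (0 2 1 9 6 5)(3 4 8)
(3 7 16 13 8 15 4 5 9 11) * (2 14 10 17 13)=(2 14 10 17 13 8 15 4 5 9 11 3 7 16)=[0, 1, 14, 7, 5, 9, 6, 16, 15, 11, 17, 3, 12, 8, 10, 4, 2, 13]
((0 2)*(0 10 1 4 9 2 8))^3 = ((0 8)(1 4 9 2 10))^3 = (0 8)(1 2 4 10 9)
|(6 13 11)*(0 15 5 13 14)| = |(0 15 5 13 11 6 14)| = 7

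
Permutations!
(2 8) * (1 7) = (1 7)(2 8) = [0, 7, 8, 3, 4, 5, 6, 1, 2]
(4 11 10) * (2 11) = (2 11 10 4) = [0, 1, 11, 3, 2, 5, 6, 7, 8, 9, 4, 10]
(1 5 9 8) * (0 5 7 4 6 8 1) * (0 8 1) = (0 5 9)(1 7 4 6) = [5, 7, 2, 3, 6, 9, 1, 4, 8, 0]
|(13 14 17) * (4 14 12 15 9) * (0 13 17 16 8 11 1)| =11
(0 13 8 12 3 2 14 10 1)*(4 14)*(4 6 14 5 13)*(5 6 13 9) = [4, 0, 13, 2, 6, 9, 14, 7, 12, 5, 1, 11, 3, 8, 10] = (0 4 6 14 10 1)(2 13 8 12 3)(5 9)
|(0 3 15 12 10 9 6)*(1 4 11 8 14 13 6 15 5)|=|(0 3 5 1 4 11 8 14 13 6)(9 15 12 10)|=20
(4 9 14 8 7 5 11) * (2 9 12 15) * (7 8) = (2 9 14 7 5 11 4 12 15) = [0, 1, 9, 3, 12, 11, 6, 5, 8, 14, 10, 4, 15, 13, 7, 2]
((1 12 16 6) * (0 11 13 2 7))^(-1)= (0 7 2 13 11)(1 6 16 12)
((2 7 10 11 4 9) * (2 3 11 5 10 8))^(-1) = ((2 7 8)(3 11 4 9)(5 10))^(-1) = (2 8 7)(3 9 4 11)(5 10)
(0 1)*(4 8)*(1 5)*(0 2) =(0 5 1 2)(4 8) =[5, 2, 0, 3, 8, 1, 6, 7, 4]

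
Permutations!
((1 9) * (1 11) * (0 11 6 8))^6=(11)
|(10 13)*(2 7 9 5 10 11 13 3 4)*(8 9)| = 8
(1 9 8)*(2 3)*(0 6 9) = (0 6 9 8 1)(2 3) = [6, 0, 3, 2, 4, 5, 9, 7, 1, 8]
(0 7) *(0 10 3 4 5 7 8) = (0 8)(3 4 5 7 10) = [8, 1, 2, 4, 5, 7, 6, 10, 0, 9, 3]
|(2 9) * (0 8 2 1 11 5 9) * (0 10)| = 4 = |(0 8 2 10)(1 11 5 9)|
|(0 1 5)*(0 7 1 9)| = 6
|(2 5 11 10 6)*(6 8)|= 6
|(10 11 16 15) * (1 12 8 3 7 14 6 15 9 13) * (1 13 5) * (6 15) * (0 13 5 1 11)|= |(0 13 5 11 16 9 1 12 8 3 7 14 15 10)|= 14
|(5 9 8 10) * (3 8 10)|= |(3 8)(5 9 10)|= 6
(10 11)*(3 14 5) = (3 14 5)(10 11) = [0, 1, 2, 14, 4, 3, 6, 7, 8, 9, 11, 10, 12, 13, 5]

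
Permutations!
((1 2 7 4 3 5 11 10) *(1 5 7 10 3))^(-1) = (1 4 7 3 11 5 10 2) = ((1 2 10 5 11 3 7 4))^(-1)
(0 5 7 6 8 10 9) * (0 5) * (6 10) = (5 7 10 9)(6 8) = [0, 1, 2, 3, 4, 7, 8, 10, 6, 5, 9]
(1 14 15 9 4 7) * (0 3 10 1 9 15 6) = (15)(0 3 10 1 14 6)(4 7 9) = [3, 14, 2, 10, 7, 5, 0, 9, 8, 4, 1, 11, 12, 13, 6, 15]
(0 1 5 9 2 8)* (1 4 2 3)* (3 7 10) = (0 4 2 8)(1 5 9 7 10 3) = [4, 5, 8, 1, 2, 9, 6, 10, 0, 7, 3]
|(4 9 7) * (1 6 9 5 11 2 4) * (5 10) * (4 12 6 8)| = |(1 8 4 10 5 11 2 12 6 9 7)| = 11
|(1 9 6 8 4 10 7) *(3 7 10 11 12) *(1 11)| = 20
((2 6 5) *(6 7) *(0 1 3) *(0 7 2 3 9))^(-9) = ((0 1 9)(3 7 6 5))^(-9) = (9)(3 5 6 7)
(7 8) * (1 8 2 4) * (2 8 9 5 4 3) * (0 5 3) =(0 5 4 1 9 3 2)(7 8) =[5, 9, 0, 2, 1, 4, 6, 8, 7, 3]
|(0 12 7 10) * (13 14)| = 4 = |(0 12 7 10)(13 14)|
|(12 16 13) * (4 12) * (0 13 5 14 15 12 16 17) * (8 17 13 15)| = |(0 15 12 13 4 16 5 14 8 17)| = 10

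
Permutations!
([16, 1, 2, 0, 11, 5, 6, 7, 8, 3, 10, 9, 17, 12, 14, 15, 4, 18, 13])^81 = (0 11)(3 4)(9 16)(12 17 18 13)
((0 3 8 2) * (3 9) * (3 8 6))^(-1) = ((0 9 8 2)(3 6))^(-1) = (0 2 8 9)(3 6)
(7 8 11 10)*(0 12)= [12, 1, 2, 3, 4, 5, 6, 8, 11, 9, 7, 10, 0]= (0 12)(7 8 11 10)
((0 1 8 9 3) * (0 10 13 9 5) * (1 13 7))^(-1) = ((0 13 9 3 10 7 1 8 5))^(-1) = (0 5 8 1 7 10 3 9 13)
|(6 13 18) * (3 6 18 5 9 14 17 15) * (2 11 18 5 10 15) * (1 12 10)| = |(1 12 10 15 3 6 13)(2 11 18 5 9 14 17)| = 7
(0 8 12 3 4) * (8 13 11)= (0 13 11 8 12 3 4)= [13, 1, 2, 4, 0, 5, 6, 7, 12, 9, 10, 8, 3, 11]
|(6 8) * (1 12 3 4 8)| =|(1 12 3 4 8 6)| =6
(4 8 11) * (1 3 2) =(1 3 2)(4 8 11) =[0, 3, 1, 2, 8, 5, 6, 7, 11, 9, 10, 4]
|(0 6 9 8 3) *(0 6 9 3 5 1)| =|(0 9 8 5 1)(3 6)| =10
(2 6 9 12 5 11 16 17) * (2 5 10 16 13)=(2 6 9 12 10 16 17 5 11 13)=[0, 1, 6, 3, 4, 11, 9, 7, 8, 12, 16, 13, 10, 2, 14, 15, 17, 5]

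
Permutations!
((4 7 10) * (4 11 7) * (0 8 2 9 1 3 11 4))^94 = (0 1 10 2 11)(3 4 9 7 8) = ((0 8 2 9 1 3 11 7 10 4))^94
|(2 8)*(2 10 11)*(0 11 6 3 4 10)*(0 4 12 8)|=|(0 11 2)(3 12 8 4 10 6)|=6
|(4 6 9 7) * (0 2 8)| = 12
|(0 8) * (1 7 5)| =6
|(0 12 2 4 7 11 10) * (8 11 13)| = |(0 12 2 4 7 13 8 11 10)| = 9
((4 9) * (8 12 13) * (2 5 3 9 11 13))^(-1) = ((2 5 3 9 4 11 13 8 12))^(-1) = (2 12 8 13 11 4 9 3 5)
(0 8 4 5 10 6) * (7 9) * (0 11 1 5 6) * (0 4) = (0 8)(1 5 10 4 6 11)(7 9) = [8, 5, 2, 3, 6, 10, 11, 9, 0, 7, 4, 1]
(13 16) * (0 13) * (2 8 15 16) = (0 13 2 8 15 16) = [13, 1, 8, 3, 4, 5, 6, 7, 15, 9, 10, 11, 12, 2, 14, 16, 0]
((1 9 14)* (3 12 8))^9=((1 9 14)(3 12 8))^9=(14)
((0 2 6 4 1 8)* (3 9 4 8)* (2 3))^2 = (0 9 1 6)(2 8 3 4)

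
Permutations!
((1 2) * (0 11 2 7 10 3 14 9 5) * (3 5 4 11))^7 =(0 1 9 5 2 14 10 11 3 7 4)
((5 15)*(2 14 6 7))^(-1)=((2 14 6 7)(5 15))^(-1)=(2 7 6 14)(5 15)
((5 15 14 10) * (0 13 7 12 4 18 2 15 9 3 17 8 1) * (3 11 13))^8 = (0 8 3 1 17)(2 7 5)(4 11 14)(9 15 12)(10 18 13) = ((0 3 17 8 1)(2 15 14 10 5 9 11 13 7 12 4 18))^8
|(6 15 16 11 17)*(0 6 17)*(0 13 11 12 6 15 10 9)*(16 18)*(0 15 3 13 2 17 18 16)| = |(0 3 13 11 2 17 18)(6 10 9 15 16 12)| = 42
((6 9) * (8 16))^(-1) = ((6 9)(8 16))^(-1) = (6 9)(8 16)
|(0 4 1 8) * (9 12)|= |(0 4 1 8)(9 12)|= 4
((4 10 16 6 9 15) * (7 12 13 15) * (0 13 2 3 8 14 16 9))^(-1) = ((0 13 15 4 10 9 7 12 2 3 8 14 16 6))^(-1) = (0 6 16 14 8 3 2 12 7 9 10 4 15 13)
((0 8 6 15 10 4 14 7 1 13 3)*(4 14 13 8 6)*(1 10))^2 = (0 15 8 13)(1 4 3 6)(7 14 10)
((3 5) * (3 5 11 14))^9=((3 11 14))^9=(14)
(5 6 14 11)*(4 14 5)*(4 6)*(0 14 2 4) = (0 14 11 6 5)(2 4) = [14, 1, 4, 3, 2, 0, 5, 7, 8, 9, 10, 6, 12, 13, 11]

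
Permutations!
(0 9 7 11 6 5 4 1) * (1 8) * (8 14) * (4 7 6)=(0 9 6 5 7 11 4 14 8 1)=[9, 0, 2, 3, 14, 7, 5, 11, 1, 6, 10, 4, 12, 13, 8]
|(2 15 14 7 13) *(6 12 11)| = |(2 15 14 7 13)(6 12 11)| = 15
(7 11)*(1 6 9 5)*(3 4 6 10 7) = [0, 10, 2, 4, 6, 1, 9, 11, 8, 5, 7, 3] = (1 10 7 11 3 4 6 9 5)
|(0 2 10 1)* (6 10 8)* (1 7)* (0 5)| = 8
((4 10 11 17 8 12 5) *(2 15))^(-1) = (2 15)(4 5 12 8 17 11 10)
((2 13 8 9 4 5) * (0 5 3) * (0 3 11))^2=(0 2 8 4)(5 13 9 11)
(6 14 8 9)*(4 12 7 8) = (4 12 7 8 9 6 14) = [0, 1, 2, 3, 12, 5, 14, 8, 9, 6, 10, 11, 7, 13, 4]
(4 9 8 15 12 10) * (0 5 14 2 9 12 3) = (0 5 14 2 9 8 15 3)(4 12 10) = [5, 1, 9, 0, 12, 14, 6, 7, 15, 8, 4, 11, 10, 13, 2, 3]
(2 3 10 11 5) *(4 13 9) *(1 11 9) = (1 11 5 2 3 10 9 4 13) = [0, 11, 3, 10, 13, 2, 6, 7, 8, 4, 9, 5, 12, 1]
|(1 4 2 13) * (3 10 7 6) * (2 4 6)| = 7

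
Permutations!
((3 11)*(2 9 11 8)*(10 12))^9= (2 8 3 11 9)(10 12)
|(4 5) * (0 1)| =|(0 1)(4 5)| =2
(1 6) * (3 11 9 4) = [0, 6, 2, 11, 3, 5, 1, 7, 8, 4, 10, 9] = (1 6)(3 11 9 4)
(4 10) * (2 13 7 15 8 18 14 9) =[0, 1, 13, 3, 10, 5, 6, 15, 18, 2, 4, 11, 12, 7, 9, 8, 16, 17, 14] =(2 13 7 15 8 18 14 9)(4 10)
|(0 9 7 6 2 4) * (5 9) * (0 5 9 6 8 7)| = |(0 9)(2 4 5 6)(7 8)| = 4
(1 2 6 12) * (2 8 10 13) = [0, 8, 6, 3, 4, 5, 12, 7, 10, 9, 13, 11, 1, 2] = (1 8 10 13 2 6 12)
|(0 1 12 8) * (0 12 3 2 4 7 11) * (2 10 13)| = 18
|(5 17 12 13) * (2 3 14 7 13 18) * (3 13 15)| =12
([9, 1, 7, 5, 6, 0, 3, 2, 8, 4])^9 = [6, 1, 7, 9, 5, 4, 0, 2, 8, 3]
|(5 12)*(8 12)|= 3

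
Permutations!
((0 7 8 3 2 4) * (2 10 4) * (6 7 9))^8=(10)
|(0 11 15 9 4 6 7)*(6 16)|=8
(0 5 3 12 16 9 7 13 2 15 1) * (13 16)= (0 5 3 12 13 2 15 1)(7 16 9)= [5, 0, 15, 12, 4, 3, 6, 16, 8, 7, 10, 11, 13, 2, 14, 1, 9]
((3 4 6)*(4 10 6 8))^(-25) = ((3 10 6)(4 8))^(-25) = (3 6 10)(4 8)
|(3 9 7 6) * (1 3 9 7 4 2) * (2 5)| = 8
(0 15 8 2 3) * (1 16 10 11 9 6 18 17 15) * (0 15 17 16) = [1, 0, 3, 15, 4, 5, 18, 7, 2, 6, 11, 9, 12, 13, 14, 8, 10, 17, 16] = (0 1)(2 3 15 8)(6 18 16 10 11 9)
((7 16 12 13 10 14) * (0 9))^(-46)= (7 12 10)(13 14 16)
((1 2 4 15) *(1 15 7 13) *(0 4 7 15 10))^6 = ((0 4 15 10)(1 2 7 13))^6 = (0 15)(1 7)(2 13)(4 10)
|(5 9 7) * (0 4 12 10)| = |(0 4 12 10)(5 9 7)| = 12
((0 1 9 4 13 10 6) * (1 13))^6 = (0 10)(6 13)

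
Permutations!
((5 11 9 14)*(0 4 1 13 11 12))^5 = (0 9 4 14 1 5 13 12 11)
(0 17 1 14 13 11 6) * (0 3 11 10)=(0 17 1 14 13 10)(3 11 6)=[17, 14, 2, 11, 4, 5, 3, 7, 8, 9, 0, 6, 12, 10, 13, 15, 16, 1]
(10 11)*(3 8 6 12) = (3 8 6 12)(10 11) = [0, 1, 2, 8, 4, 5, 12, 7, 6, 9, 11, 10, 3]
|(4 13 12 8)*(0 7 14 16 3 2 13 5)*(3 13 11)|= 9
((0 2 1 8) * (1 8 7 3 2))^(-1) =((0 1 7 3 2 8))^(-1) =(0 8 2 3 7 1)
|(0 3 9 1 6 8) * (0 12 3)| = |(1 6 8 12 3 9)| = 6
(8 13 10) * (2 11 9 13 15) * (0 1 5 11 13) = (0 1 5 11 9)(2 13 10 8 15) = [1, 5, 13, 3, 4, 11, 6, 7, 15, 0, 8, 9, 12, 10, 14, 2]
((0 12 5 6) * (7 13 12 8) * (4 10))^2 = (0 7 12 6 8 13 5)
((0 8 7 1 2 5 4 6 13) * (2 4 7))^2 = (0 2 7 4 13 8 5 1 6) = ((0 8 2 5 7 1 4 6 13))^2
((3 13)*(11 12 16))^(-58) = ((3 13)(11 12 16))^(-58) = (11 16 12)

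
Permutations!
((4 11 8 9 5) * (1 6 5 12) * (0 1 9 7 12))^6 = (0 8 6 12 4)(1 7 5 9 11)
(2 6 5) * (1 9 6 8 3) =(1 9 6 5 2 8 3) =[0, 9, 8, 1, 4, 2, 5, 7, 3, 6]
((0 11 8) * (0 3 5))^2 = ((0 11 8 3 5))^2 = (0 8 5 11 3)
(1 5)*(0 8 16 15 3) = (0 8 16 15 3)(1 5) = [8, 5, 2, 0, 4, 1, 6, 7, 16, 9, 10, 11, 12, 13, 14, 3, 15]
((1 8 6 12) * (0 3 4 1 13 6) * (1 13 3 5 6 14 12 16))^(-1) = ((0 5 6 16 1 8)(3 4 13 14 12))^(-1) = (0 8 1 16 6 5)(3 12 14 13 4)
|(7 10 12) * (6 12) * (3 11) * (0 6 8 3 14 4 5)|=11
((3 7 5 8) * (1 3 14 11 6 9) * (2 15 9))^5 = ((1 3 7 5 8 14 11 6 2 15 9))^5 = (1 14 9 8 15 5 2 7 6 3 11)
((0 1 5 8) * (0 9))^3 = (0 8 1 9 5) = ((0 1 5 8 9))^3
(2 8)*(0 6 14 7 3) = (0 6 14 7 3)(2 8) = [6, 1, 8, 0, 4, 5, 14, 3, 2, 9, 10, 11, 12, 13, 7]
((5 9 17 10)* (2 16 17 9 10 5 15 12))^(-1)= ((2 16 17 5 10 15 12))^(-1)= (2 12 15 10 5 17 16)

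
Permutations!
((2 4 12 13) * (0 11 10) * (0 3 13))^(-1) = ((0 11 10 3 13 2 4 12))^(-1) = (0 12 4 2 13 3 10 11)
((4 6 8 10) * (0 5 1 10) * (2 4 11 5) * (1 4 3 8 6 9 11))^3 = (0 8 3 2)(1 10)(4 5 11 9) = ((0 2 3 8)(1 10)(4 9 11 5))^3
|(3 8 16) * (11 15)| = 6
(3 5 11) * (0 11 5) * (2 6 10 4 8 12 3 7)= (0 11 7 2 6 10 4 8 12 3)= [11, 1, 6, 0, 8, 5, 10, 2, 12, 9, 4, 7, 3]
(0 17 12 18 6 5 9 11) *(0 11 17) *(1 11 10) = (1 11 10)(5 9 17 12 18 6) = [0, 11, 2, 3, 4, 9, 5, 7, 8, 17, 1, 10, 18, 13, 14, 15, 16, 12, 6]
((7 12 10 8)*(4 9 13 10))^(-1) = (4 12 7 8 10 13 9)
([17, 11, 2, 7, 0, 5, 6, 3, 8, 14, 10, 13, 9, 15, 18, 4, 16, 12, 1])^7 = [11, 12, 2, 7, 1, 5, 6, 3, 8, 4, 10, 9, 15, 14, 0, 18, 16, 13, 17]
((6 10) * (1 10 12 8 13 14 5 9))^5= (1 13 10 14 6 5 12 9 8)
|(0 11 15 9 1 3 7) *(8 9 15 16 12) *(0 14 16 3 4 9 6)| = 9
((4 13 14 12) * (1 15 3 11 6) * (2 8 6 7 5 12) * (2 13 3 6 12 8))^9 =((1 15 6)(3 11 7 5 8 12 4)(13 14))^9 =(15)(3 7 8 4 11 5 12)(13 14)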